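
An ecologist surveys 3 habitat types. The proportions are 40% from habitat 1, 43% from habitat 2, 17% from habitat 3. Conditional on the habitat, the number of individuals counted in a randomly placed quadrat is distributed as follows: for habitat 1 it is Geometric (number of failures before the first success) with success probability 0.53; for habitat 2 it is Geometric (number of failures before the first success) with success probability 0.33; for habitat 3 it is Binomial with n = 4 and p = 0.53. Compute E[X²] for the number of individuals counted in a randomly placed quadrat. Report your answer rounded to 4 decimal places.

For each component E[X²] = Var + (mean)², giving 1: 2.45959; 2: 10.2746; 3: 5.4908.
Overall E[X²] = 0.4·2.45959 + 0.43·10.2746 + 0.17·5.4908 = 6.33534.

6.3353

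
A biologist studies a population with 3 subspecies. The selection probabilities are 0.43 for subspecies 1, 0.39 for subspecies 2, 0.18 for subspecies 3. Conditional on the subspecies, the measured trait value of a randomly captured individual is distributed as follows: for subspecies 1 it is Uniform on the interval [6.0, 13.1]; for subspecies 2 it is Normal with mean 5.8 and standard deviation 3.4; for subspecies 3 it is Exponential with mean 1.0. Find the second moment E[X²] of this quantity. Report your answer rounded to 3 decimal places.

For each component E[X²] = Var + (mean)², giving 1: 95.4033; 2: 45.2; 3: 2.
Overall E[X²] = 0.43·95.4033 + 0.39·45.2 + 0.18·2 = 59.0114.

59.011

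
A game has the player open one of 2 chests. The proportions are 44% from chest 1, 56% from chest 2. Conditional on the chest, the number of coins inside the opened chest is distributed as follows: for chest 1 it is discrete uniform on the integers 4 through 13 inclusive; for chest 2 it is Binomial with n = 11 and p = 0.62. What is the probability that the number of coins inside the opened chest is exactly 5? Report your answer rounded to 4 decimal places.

Conditional on each chest, P(X = 5): 1: 0.1; 2: 0.127439.
By total probability, P(X = 5) = 0.44·0.1 + 0.56·0.127439 = 0.115366.

0.1154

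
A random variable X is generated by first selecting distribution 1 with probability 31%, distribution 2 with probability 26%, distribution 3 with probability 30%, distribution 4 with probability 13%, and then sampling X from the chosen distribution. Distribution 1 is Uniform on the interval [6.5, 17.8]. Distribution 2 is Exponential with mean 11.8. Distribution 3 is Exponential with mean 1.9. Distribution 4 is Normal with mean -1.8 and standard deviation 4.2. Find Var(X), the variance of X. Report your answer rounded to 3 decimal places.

74.931

Per component, 1: μ=12.15, E[X²]=158.263; 2: μ=11.8, E[X²]=278.48; 3: μ=1.9, E[X²]=7.22; 4: μ=-1.8, E[X²]=20.88.
E[X] = 0.31·12.15 + 0.26·11.8 + 0.3·1.9 + 0.13·-1.8 = 7.1705.
E[X²] = 0.31·158.263 + 0.26·278.48 + 0.3·7.22 + 0.13·20.88 = 126.347.
Var(X) = E[X²] − (E[X])² = 126.347 − 51.4161 = 74.9308.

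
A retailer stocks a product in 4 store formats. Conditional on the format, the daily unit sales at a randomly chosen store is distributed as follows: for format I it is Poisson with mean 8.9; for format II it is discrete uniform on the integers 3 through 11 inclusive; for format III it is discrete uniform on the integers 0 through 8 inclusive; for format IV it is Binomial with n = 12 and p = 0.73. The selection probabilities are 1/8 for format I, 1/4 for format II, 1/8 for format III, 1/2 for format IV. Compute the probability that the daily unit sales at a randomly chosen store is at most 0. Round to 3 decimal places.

0.014

Conditional on each format, P(X ≤ 0): I: 0.000136389; II: 0; III: 0.111111; IV: 1.50095e-07.
By total probability, P(X ≤ 0) = 0.125·0.000136389 + 0.25·0 + 0.125·0.111111 + 0.5·1.50095e-07 = 0.013906.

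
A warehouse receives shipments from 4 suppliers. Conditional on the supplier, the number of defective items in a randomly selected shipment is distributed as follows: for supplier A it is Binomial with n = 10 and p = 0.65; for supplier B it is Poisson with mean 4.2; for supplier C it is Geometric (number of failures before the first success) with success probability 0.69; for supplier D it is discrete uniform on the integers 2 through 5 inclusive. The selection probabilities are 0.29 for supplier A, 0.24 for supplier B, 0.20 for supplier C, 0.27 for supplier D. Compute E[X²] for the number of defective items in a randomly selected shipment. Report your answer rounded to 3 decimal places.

For each component E[X²] = Var + (mean)², giving A: 44.525; B: 21.84; C: 0.852972; D: 13.5.
Overall E[X²] = 0.29·44.525 + 0.24·21.84 + 0.2·0.852972 + 0.27·13.5 = 21.9694.

21.969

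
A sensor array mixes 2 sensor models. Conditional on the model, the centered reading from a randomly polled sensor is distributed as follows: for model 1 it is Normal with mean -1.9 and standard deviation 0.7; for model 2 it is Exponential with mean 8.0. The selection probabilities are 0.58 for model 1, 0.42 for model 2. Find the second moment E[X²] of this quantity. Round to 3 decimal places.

For each component E[X²] = Var + (mean)², giving 1: 4.1; 2: 128.
Overall E[X²] = 0.58·4.1 + 0.42·128 = 56.138.

56.138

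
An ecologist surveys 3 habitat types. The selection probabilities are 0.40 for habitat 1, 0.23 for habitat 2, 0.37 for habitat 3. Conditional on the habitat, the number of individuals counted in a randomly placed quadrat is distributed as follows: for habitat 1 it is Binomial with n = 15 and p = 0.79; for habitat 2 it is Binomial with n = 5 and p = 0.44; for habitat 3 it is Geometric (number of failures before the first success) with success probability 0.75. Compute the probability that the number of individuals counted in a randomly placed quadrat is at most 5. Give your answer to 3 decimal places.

Conditional on each habitat, P(X ≤ 5): 1: 0.000174507; 2: 1; 3: 0.999756.
By total probability, P(X ≤ 5) = 0.4·0.000174507 + 0.23·1 + 0.37·0.999756 = 0.599979.

0.600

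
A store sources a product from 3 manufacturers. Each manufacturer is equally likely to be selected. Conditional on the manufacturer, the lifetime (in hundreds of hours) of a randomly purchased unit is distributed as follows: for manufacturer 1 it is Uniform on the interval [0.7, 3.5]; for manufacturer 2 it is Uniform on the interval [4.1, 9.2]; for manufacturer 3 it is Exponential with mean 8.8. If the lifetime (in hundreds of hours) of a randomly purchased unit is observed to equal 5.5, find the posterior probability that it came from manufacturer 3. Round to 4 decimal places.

Likelihoods f(5.5 | ·): 1: 0; 2: 0.196078; 3: 0.0608252.
Posterior ∝ prior × likelihood. Numerator for 3: 0.333333·0.0608252 = 0.0202751.
Normalizing constant: 0.333333·0 + 0.333333·0.196078 + 0.333333·0.0608252 = 0.0856345.
P(3 | observation) = 0.0202751 / 0.0856345 = 0.236763.

0.2368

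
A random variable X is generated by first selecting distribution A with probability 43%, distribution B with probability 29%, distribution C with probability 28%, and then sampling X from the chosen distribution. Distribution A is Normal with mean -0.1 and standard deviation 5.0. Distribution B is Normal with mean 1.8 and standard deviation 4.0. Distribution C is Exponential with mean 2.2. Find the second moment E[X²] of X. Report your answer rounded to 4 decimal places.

19.0443

For each component E[X²] = Var + (mean)², giving A: 25.01; B: 19.24; C: 9.68.
Overall E[X²] = 0.43·25.01 + 0.29·19.24 + 0.28·9.68 = 19.0443.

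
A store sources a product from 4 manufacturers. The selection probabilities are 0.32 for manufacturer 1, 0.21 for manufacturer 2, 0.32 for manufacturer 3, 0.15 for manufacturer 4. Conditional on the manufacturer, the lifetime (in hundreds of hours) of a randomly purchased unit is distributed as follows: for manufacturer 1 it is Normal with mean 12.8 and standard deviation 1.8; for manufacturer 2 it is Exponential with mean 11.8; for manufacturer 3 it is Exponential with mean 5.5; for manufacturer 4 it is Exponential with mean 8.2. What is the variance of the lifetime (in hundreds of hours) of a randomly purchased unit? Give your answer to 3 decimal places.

Per component, 1: μ=12.8, E[X²]=167.08; 2: μ=11.8, E[X²]=278.48; 3: μ=5.5, E[X²]=60.5; 4: μ=8.2, E[X²]=134.48.
E[X] = 0.32·12.8 + 0.21·11.8 + 0.32·5.5 + 0.15·8.2 = 9.564.
E[X²] = 0.32·167.08 + 0.21·278.48 + 0.32·60.5 + 0.15·134.48 = 151.478.
Var(X) = E[X²] − (E[X])² = 151.478 − 91.4701 = 60.0083.

60.008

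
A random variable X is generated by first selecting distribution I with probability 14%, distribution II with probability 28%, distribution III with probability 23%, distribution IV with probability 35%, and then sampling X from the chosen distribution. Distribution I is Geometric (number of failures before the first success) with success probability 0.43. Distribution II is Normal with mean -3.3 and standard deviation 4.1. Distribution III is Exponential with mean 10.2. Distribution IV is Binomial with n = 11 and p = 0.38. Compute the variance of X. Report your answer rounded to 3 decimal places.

53.886

Per component, I: μ=1.32558, E[X²]=4.83991; II: μ=-3.3, E[X²]=27.7; III: μ=10.2, E[X²]=208.08; IV: μ=4.18, E[X²]=20.064.
E[X] = 0.14·1.32558 + 0.28·-3.3 + 0.23·10.2 + 0.35·4.18 = 3.07058.
E[X²] = 0.14·4.83991 + 0.28·27.7 + 0.23·208.08 + 0.35·20.064 = 63.3144.
Var(X) = E[X²] − (E[X])² = 63.3144 − 9.42847 = 53.8859.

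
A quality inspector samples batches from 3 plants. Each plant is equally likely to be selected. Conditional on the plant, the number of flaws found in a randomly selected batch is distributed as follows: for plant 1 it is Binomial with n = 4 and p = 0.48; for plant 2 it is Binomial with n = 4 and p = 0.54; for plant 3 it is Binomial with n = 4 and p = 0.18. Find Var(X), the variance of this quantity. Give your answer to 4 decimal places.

1.2576

Per component, 1: μ=1.92, E[X²]=4.6848; 2: μ=2.16, E[X²]=5.6592; 3: μ=0.72, E[X²]=1.1088.
E[X] = 0.333333·1.92 + 0.333333·2.16 + 0.333333·0.72 = 1.6.
E[X²] = 0.333333·4.6848 + 0.333333·5.6592 + 0.333333·1.1088 = 3.8176.
Var(X) = E[X²] − (E[X])² = 3.8176 − 2.56 = 1.2576.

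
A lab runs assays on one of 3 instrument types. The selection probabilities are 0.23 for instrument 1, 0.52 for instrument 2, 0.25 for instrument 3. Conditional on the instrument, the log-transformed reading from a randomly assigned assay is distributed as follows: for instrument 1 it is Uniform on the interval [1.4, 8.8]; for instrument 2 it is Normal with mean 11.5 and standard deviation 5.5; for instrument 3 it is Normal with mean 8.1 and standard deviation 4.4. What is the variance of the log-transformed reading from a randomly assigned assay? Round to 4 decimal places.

28.5387

Per component, 1: μ=5.1, E[X²]=30.5733; 2: μ=11.5, E[X²]=162.5; 3: μ=8.1, E[X²]=84.97.
E[X] = 0.23·5.1 + 0.52·11.5 + 0.25·8.1 = 9.178.
E[X²] = 0.23·30.5733 + 0.52·162.5 + 0.25·84.97 = 112.774.
Var(X) = E[X²] − (E[X])² = 112.774 − 84.2357 = 28.5387.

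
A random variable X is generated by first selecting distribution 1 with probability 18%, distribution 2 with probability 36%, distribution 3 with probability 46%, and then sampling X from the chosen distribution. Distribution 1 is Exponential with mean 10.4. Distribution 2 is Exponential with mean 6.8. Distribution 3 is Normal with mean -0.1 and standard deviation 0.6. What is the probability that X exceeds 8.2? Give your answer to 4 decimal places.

Conditional on each component, P(X > 8.2): 1: 0.454544; 2: 0.299428; 3: 0.
By total probability, P(X > 8.2) = 0.18·0.454544 + 0.36·0.299428 + 0.46·0 = 0.189612.

0.1896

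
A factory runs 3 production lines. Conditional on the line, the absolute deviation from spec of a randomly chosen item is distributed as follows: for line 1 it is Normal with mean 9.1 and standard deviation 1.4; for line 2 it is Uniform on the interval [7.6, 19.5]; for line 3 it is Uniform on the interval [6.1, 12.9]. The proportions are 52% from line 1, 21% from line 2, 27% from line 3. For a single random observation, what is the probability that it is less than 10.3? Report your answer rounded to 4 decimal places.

0.6327

Conditional on each line, P(X < 10.3): 1: 0.804317; 2: 0.226891; 3: 0.617647.
By total probability, P(X < 10.3) = 0.52·0.804317 + 0.21·0.226891 + 0.27·0.617647 = 0.632657.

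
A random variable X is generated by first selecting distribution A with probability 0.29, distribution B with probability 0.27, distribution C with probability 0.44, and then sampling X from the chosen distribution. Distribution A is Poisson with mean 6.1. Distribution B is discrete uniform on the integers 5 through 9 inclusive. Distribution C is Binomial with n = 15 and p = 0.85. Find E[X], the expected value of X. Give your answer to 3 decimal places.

9.269

Component means — A: 6.1; B: 7; C: 12.75.
E[X] = 0.29·6.1 + 0.27·7 + 0.44·12.75 = 9.269.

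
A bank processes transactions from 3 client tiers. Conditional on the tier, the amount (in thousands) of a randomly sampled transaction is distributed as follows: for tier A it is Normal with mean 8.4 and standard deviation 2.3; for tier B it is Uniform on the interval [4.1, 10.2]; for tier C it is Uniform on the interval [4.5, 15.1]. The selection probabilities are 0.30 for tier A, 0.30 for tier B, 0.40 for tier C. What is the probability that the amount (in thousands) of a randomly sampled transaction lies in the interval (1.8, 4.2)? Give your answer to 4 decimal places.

Conditional on each tier, P(1.8 < X < 4.2): A: 0.0318634; B: 0.0163934; C: 0.
By total probability, P(1.8 < X < 4.2) = 0.3·0.0318634 + 0.3·0.0163934 + 0.4·0 = 0.0144771.

0.0145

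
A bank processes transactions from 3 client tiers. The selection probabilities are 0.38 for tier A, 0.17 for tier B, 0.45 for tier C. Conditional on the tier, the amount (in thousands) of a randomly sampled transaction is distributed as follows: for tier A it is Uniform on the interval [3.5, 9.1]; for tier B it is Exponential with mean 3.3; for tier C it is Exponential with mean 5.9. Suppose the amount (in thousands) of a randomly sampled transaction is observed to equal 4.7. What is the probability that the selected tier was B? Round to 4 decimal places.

Likelihoods f(4.7 | ·): A: 0.178571; B: 0.0729366; C: 0.0764161.
Posterior ∝ prior × likelihood. Numerator for B: 0.17·0.0729366 = 0.0123992.
Normalizing constant: 0.38·0.178571 + 0.17·0.0729366 + 0.45·0.0764161 = 0.114644.
P(B | observation) = 0.0123992 / 0.114644 = 0.108155.

0.1082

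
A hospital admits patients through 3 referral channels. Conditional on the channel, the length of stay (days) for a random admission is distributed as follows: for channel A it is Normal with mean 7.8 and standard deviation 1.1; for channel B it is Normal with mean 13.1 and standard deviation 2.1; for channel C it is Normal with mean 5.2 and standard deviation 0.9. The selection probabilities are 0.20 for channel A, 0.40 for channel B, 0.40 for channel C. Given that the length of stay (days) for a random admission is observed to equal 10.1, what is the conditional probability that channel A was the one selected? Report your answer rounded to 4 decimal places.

Likelihoods f(10.1 | ·): A: 0.0407541; B: 0.0684752; C: 1.62179e-07.
Posterior ∝ prior × likelihood. Numerator for A: 0.2·0.0407541 = 0.00815082.
Normalizing constant: 0.2·0.0407541 + 0.4·0.0684752 + 0.4·1.62179e-07 = 0.035541.
P(A | observation) = 0.00815082 / 0.035541 = 0.229336.

0.2293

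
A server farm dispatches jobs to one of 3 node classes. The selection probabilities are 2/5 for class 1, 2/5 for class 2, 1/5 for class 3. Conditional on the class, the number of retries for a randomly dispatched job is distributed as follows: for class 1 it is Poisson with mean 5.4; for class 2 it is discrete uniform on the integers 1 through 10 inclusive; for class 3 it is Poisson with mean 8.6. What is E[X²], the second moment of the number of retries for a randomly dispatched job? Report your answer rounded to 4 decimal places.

45.7360

For each component E[X²] = Var + (mean)², giving 1: 34.56; 2: 38.5; 3: 82.56.
Overall E[X²] = 0.4·34.56 + 0.4·38.5 + 0.2·82.56 = 45.736.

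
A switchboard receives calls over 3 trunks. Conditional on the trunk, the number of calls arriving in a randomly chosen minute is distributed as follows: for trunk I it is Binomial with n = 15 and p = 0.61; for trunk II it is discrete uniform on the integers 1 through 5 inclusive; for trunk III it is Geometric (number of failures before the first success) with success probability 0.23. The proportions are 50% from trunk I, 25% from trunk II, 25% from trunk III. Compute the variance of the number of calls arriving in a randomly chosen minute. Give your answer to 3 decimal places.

14.867

Per component, I: μ=9.15, E[X²]=87.291; II: μ=3, E[X²]=11; III: μ=3.34783, E[X²]=25.7637.
E[X] = 0.5·9.15 + 0.25·3 + 0.25·3.34783 = 6.16196.
E[X²] = 0.5·87.291 + 0.25·11 + 0.25·25.7637 = 52.8364.
Var(X) = E[X²] − (E[X])² = 52.8364 − 37.9697 = 14.8667.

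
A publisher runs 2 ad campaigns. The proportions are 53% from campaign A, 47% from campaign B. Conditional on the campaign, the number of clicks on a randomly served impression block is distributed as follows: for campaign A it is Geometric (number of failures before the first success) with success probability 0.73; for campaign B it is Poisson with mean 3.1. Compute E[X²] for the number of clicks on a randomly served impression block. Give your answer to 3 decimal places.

For each component E[X²] = Var + (mean)², giving A: 0.64346; B: 12.71.
Overall E[X²] = 0.53·0.64346 + 0.47·12.71 = 6.31473.

6.315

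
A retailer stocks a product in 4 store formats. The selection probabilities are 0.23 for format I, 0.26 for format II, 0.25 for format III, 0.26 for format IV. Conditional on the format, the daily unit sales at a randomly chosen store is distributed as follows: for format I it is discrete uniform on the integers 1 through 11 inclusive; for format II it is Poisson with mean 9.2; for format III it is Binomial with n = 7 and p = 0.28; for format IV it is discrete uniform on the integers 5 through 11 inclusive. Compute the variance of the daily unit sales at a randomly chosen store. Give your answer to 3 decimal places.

13.751

Per component, I: μ=6, E[X²]=46; II: μ=9.2, E[X²]=93.84; III: μ=1.96, E[X²]=5.2528; IV: μ=8, E[X²]=68.
E[X] = 0.23·6 + 0.26·9.2 + 0.25·1.96 + 0.26·8 = 6.342.
E[X²] = 0.23·46 + 0.26·93.84 + 0.25·5.2528 + 0.26·68 = 53.9716.
Var(X) = E[X²] − (E[X])² = 53.9716 − 40.221 = 13.7506.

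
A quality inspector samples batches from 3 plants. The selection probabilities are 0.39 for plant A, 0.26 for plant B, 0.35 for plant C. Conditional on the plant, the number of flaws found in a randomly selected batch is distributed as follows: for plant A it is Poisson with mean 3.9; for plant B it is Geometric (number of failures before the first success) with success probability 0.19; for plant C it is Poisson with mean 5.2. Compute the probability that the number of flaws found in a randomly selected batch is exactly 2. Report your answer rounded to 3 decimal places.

Conditional on each plant, P(X = 2): A: 0.15394; B: 0.124659; C: 0.074584.
By total probability, P(X = 2) = 0.39·0.15394 + 0.26·0.124659 + 0.35·0.074584 = 0.118552.

0.119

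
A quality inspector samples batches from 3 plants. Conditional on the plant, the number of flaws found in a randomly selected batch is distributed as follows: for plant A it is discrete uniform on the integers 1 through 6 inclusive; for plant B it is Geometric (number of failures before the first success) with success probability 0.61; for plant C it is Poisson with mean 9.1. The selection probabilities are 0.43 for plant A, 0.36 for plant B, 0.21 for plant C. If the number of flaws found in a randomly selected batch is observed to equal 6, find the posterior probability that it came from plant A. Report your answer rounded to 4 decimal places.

0.7881

Likelihoods P(X=6 | ·): A: 0.166667; B: 0.00214643; C: 0.0880716.
Posterior ∝ prior × likelihood. Numerator for A: 0.43·0.166667 = 0.0716667.
Normalizing constant: 0.43·0.166667 + 0.36·0.00214643 + 0.21·0.0880716 = 0.0909344.
P(A | observation) = 0.0716667 / 0.0909344 = 0.788114.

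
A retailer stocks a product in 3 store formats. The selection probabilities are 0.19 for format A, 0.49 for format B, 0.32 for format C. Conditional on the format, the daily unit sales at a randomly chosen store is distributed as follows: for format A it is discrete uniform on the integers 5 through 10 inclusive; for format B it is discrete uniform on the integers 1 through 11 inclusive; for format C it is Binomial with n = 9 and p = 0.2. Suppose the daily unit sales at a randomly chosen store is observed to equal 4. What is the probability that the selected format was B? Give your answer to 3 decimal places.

Likelihoods P(X=4 | ·): A: 0; B: 0.0909091; C: 0.0660603.
Posterior ∝ prior × likelihood. Numerator for B: 0.49·0.0909091 = 0.0445455.
Normalizing constant: 0.19·0 + 0.49·0.0909091 + 0.32·0.0660603 = 0.0656847.
P(B | observation) = 0.0445455 / 0.0656847 = 0.67817.

0.678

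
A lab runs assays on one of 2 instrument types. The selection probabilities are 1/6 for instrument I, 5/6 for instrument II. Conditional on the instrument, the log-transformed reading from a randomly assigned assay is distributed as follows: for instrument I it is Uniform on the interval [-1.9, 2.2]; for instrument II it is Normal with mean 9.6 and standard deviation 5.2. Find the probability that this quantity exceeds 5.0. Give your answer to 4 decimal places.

Conditional on each instrument, P(X > 5.0): I: 0; II: 0.811818.
By total probability, P(X > 5.0) = 0.166667·0 + 0.833333·0.811818 = 0.676515.

0.6765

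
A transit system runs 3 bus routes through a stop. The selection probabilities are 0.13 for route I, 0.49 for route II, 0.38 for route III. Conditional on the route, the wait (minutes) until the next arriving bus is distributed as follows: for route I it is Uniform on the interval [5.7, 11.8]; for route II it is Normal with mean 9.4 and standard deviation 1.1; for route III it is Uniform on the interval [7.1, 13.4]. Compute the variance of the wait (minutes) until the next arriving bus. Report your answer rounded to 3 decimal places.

2.525

Per component, I: μ=8.75, E[X²]=79.6633; II: μ=9.4, E[X²]=89.57; III: μ=10.25, E[X²]=108.37.
E[X] = 0.13·8.75 + 0.49·9.4 + 0.38·10.25 = 9.6385.
E[X²] = 0.13·79.6633 + 0.49·89.57 + 0.38·108.37 = 95.4261.
Var(X) = E[X²] − (E[X])² = 95.4261 − 92.9007 = 2.52545.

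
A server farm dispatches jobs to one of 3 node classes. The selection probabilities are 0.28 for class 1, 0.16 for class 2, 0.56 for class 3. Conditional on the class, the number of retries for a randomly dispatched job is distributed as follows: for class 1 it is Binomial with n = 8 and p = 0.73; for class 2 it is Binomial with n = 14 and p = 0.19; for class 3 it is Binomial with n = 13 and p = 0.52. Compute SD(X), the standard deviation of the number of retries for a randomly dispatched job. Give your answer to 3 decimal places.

Per component, 1: μ=5.84, E[X²]=35.6824; 2: μ=2.66, E[X²]=9.2302; 3: μ=6.76, E[X²]=48.9424.
E[X] = 0.28·5.84 + 0.16·2.66 + 0.56·6.76 = 5.8464.
E[X²] = 0.28·35.6824 + 0.16·9.2302 + 0.56·48.9424 = 38.8756.
Var(X) = E[X²] − (E[X])² = 38.8756 − 34.1804 = 4.69526.
SD(X) = √4.69526 = 2.16685.

2.167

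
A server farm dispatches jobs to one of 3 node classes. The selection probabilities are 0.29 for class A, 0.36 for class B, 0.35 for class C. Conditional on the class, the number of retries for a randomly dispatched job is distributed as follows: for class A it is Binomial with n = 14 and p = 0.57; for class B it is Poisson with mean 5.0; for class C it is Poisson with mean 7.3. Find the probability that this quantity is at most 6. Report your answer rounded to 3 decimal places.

0.478

Conditional on each class, P(X ≤ 6): A: 0.211347; B: 0.762183; C: 0.406032.
By total probability, P(X ≤ 6) = 0.29·0.211347 + 0.36·0.762183 + 0.35·0.406032 = 0.477788.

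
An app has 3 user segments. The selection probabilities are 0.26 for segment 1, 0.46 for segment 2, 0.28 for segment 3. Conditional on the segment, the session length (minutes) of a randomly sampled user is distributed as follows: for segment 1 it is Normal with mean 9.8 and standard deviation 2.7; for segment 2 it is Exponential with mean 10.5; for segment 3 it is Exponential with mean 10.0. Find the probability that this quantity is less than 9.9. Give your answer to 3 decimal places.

Conditional on each segment, P(X < 9.9): 1: 0.514772; 2: 0.610487; 3: 0.628423.
By total probability, P(X < 9.9) = 0.26·0.514772 + 0.46·0.610487 + 0.28·0.628423 = 0.590623.

0.591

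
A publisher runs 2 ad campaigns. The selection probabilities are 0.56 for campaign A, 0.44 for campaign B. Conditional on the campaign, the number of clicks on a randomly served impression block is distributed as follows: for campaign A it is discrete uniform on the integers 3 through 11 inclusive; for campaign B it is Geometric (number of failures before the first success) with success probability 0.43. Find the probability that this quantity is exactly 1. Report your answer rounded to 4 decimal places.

0.1078

Conditional on each campaign, P(X = 1): A: 0; B: 0.2451.
By total probability, P(X = 1) = 0.56·0 + 0.44·0.2451 = 0.107844.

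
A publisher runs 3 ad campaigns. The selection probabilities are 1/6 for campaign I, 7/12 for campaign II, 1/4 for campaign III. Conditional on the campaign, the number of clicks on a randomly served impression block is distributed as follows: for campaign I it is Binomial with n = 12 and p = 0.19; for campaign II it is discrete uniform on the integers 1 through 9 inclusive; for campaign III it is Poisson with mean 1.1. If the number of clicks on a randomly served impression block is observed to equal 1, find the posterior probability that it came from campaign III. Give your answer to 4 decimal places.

0.4724

Likelihoods P(X=1 | ·): I: 0.224528; II: 0.111111; III: 0.366158.
Posterior ∝ prior × likelihood. Numerator for III: 0.25·0.366158 = 0.0915395.
Normalizing constant: 0.166667·0.224528 + 0.583333·0.111111 + 0.25·0.366158 = 0.193776.
P(III | observation) = 0.0915395 / 0.193776 = 0.4724.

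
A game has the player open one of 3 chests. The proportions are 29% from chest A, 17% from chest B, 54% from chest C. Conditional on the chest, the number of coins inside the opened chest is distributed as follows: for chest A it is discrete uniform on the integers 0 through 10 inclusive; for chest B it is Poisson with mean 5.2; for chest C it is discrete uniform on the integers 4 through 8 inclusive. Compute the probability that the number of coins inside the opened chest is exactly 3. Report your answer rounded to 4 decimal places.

Conditional on each chest, P(X = 3): A: 0.0909091; B: 0.129279; C: 0.
By total probability, P(X = 3) = 0.29·0.0909091 + 0.17·0.129279 + 0.54·0 = 0.048341.

0.0483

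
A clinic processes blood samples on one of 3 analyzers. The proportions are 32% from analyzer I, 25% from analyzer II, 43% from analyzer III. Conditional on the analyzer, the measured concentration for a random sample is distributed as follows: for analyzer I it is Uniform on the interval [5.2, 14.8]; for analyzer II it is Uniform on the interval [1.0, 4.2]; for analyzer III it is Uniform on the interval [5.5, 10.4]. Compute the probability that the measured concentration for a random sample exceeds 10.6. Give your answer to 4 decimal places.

0.1400

Conditional on each analyzer, P(X > 10.6): I: 0.4375; II: 0; III: 0.
By total probability, P(X > 10.6) = 0.32·0.4375 + 0.25·0 + 0.43·0 = 0.14.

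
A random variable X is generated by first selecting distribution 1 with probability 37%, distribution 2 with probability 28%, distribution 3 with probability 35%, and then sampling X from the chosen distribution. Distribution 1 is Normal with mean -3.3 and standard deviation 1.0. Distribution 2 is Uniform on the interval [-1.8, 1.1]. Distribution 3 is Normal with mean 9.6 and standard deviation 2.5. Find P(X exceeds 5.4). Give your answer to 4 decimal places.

Conditional on each component, P(X > 5.4): 1: 0; 2: 0; 3: 0.953521.
By total probability, P(X > 5.4) = 0.37·0 + 0.28·0 + 0.35·0.953521 = 0.333732.

0.3337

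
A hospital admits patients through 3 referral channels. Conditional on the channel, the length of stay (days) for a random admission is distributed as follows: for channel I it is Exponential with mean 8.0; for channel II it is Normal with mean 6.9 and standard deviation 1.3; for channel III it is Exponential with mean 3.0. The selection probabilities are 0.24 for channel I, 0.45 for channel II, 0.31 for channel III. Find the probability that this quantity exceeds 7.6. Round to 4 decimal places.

0.2502

Conditional on each channel, P(X > 7.6): I: 0.386741; II: 0.295129; III: 0.0793939.
By total probability, P(X > 7.6) = 0.24·0.386741 + 0.45·0.295129 + 0.31·0.0793939 = 0.250238.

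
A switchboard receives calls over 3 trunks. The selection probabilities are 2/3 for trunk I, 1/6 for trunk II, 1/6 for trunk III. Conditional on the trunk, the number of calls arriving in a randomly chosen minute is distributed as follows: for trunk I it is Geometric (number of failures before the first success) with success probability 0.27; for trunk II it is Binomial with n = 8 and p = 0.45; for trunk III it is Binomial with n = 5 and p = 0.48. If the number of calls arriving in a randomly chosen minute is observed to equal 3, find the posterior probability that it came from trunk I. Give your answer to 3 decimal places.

0.430

Likelihoods P(X=3 | ·): I: 0.105035; II: 0.256826; III: 0.299041.
Posterior ∝ prior × likelihood. Numerator for I: 0.666667·0.105035 = 0.0700231.
Normalizing constant: 0.666667·0.105035 + 0.166667·0.256826 + 0.166667·0.299041 = 0.162668.
P(I | observation) = 0.0700231 / 0.162668 = 0.430467.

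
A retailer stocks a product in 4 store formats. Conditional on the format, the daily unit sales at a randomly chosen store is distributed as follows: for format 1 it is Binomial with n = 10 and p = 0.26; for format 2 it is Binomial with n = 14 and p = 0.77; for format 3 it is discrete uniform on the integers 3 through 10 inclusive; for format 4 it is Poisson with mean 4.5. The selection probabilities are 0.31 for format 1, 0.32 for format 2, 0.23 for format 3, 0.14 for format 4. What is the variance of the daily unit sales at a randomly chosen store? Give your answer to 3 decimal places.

14.350

Per component, 1: μ=2.6, E[X²]=8.684; 2: μ=10.78, E[X²]=118.688; 3: μ=6.5, E[X²]=47.5; 4: μ=4.5, E[X²]=24.75.
E[X] = 0.31·2.6 + 0.32·10.78 + 0.23·6.5 + 0.14·4.5 = 6.3806.
E[X²] = 0.31·8.684 + 0.32·118.688 + 0.23·47.5 + 0.14·24.75 = 55.0621.
Var(X) = E[X²] − (E[X])² = 55.0621 − 40.7121 = 14.3501.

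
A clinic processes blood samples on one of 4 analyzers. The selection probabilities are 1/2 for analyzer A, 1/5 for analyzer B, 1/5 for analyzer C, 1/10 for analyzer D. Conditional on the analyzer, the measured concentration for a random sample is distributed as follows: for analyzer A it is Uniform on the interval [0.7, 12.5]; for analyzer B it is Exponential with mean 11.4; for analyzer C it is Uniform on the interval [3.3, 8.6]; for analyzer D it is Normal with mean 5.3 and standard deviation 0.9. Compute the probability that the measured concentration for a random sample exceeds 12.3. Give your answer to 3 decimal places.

Conditional on each analyzer, P(X > 12.3): A: 0.0169492; B: 0.339953; C: 0; D: 3.66374e-15.
By total probability, P(X > 12.3) = 0.5·0.0169492 + 0.2·0.339953 + 0.2·0 + 0.1·3.66374e-15 = 0.0764652.

0.076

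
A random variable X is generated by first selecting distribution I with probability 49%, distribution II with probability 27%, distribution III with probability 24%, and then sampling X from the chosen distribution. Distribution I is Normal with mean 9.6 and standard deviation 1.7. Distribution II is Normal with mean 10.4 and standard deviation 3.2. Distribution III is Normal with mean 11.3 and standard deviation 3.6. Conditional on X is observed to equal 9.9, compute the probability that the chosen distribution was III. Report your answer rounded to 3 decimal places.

0.144

Likelihoods f(9.9 | ·): I: 0.231046; II: 0.123157; III: 0.102747.
Posterior ∝ prior × likelihood. Numerator for III: 0.24·0.102747 = 0.0246592.
Normalizing constant: 0.49·0.231046 + 0.27·0.123157 + 0.24·0.102747 = 0.171124.
P(III | observation) = 0.0246592 / 0.171124 = 0.144101.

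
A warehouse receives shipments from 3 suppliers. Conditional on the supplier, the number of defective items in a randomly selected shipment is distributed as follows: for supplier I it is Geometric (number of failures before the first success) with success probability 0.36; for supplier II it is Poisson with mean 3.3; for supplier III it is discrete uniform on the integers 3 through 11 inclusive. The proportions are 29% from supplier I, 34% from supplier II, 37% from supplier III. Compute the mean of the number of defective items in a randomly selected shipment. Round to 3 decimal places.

Component means — I: 1.77778; II: 3.3; III: 7.
E[X] = 0.29·1.77778 + 0.34·3.3 + 0.37·7 = 4.22756.

4.228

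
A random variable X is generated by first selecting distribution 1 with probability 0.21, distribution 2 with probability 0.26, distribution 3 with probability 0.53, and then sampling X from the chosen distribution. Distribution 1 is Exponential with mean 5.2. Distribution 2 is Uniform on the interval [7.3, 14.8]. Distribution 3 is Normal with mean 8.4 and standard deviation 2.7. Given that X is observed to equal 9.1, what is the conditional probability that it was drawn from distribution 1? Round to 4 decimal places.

0.0598

Likelihoods f(9.1 | ·): 1: 0.0334181; 2: 0.133333; 3: 0.142873.
Posterior ∝ prior × likelihood. Numerator for 1: 0.21·0.0334181 = 0.00701779.
Normalizing constant: 0.21·0.0334181 + 0.26·0.133333 + 0.53·0.142873 = 0.117407.
P(1 | observation) = 0.00701779 / 0.117407 = 0.0597731.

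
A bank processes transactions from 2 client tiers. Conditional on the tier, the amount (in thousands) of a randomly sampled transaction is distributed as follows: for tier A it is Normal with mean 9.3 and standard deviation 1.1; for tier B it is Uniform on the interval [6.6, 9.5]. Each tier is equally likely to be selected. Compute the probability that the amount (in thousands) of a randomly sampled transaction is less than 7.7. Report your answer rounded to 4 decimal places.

Conditional on each tier, P(X < 7.7): A: 0.0728976; B: 0.37931.
By total probability, P(X < 7.7) = 0.5·0.0728976 + 0.5·0.37931 = 0.226104.

0.2261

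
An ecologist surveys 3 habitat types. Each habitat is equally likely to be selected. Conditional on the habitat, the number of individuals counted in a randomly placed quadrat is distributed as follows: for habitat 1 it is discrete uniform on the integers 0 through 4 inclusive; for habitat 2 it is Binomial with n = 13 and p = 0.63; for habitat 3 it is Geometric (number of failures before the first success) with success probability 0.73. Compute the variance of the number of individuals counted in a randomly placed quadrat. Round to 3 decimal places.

13.193

Per component, 1: μ=2, E[X²]=6; 2: μ=8.19, E[X²]=70.1064; 3: μ=0.369863, E[X²]=0.64346.
E[X] = 0.333333·2 + 0.333333·8.19 + 0.333333·0.369863 = 3.51995.
E[X²] = 0.333333·6 + 0.333333·70.1064 + 0.333333·0.64346 = 25.5833.
Var(X) = E[X²] − (E[X])² = 25.5833 − 12.3901 = 13.1932.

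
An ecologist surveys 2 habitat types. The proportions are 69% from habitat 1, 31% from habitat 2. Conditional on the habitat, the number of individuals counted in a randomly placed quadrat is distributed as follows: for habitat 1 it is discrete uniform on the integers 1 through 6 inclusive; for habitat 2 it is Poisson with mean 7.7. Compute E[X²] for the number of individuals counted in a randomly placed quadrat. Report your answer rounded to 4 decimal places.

For each component E[X²] = Var + (mean)², giving 1: 15.1667; 2: 66.99.
Overall E[X²] = 0.69·15.1667 + 0.31·66.99 = 31.2319.

31.2319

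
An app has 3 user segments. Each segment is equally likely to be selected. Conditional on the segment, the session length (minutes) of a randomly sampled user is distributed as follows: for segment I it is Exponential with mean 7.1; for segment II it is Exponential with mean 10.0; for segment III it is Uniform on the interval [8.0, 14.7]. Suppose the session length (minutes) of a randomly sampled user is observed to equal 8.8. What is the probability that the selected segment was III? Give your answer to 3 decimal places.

Likelihoods f(8.8 | ·): I: 0.0407813; II: 0.0414783; III: 0.149254.
Posterior ∝ prior × likelihood. Numerator for III: 0.333333·0.149254 = 0.0497512.
Normalizing constant: 0.333333·0.0407813 + 0.333333·0.0414783 + 0.333333·0.149254 = 0.0771711.
P(III | observation) = 0.0497512 / 0.0771711 = 0.644687.

0.645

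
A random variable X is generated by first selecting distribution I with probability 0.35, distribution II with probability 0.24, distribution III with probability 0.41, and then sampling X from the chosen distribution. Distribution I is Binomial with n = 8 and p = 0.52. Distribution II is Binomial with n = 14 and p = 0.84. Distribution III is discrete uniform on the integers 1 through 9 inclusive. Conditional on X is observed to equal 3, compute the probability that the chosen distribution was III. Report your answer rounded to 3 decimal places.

0.393

Likelihoods P(X=3 | ·): I: 0.200634; II: 3.79541e-07; III: 0.111111.
Posterior ∝ prior × likelihood. Numerator for III: 0.41·0.111111 = 0.0455556.
Normalizing constant: 0.35·0.200634 + 0.24·3.79541e-07 + 0.41·0.111111 = 0.115778.
P(III | observation) = 0.0455556 / 0.115778 = 0.393475.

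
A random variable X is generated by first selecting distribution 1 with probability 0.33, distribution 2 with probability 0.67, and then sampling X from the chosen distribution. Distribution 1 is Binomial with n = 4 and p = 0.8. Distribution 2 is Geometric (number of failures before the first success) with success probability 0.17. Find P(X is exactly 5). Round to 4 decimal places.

0.0449

Conditional on each component, P(X = 5): 1: 0; 2: 0.0669637.
By total probability, P(X = 5) = 0.33·0 + 0.67·0.0669637 = 0.0448657.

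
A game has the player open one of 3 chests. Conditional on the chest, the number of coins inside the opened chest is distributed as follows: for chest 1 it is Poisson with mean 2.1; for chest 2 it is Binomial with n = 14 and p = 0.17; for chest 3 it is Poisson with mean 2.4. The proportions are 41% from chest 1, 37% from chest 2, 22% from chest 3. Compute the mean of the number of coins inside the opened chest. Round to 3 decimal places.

2.270

Component means — 1: 2.1; 2: 2.38; 3: 2.4.
E[X] = 0.41·2.1 + 0.37·2.38 + 0.22·2.4 = 2.2696.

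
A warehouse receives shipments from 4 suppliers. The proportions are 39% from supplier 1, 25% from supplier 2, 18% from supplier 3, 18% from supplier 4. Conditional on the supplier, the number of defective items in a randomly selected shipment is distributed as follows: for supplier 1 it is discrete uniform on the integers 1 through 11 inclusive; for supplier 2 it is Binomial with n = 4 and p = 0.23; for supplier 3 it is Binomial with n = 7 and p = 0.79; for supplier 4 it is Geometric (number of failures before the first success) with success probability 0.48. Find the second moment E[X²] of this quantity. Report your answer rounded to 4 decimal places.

For each component E[X²] = Var + (mean)², giving 1: 46; 2: 1.5548; 3: 31.7422; 4: 3.43056.
Overall E[X²] = 0.39·46 + 0.25·1.5548 + 0.18·31.7422 + 0.18·3.43056 = 24.6598.

24.6598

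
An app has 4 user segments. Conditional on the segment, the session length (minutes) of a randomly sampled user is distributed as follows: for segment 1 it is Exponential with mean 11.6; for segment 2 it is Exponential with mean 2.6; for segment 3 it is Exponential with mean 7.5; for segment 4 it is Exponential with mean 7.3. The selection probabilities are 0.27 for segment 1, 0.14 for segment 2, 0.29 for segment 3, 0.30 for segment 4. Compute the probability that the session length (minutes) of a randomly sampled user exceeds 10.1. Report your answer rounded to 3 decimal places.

0.267

Conditional on each segment, P(X > 10.1): 1: 0.418663; 2: 0.0205557; 3: 0.260106; 4: 0.250684.
By total probability, P(X > 10.1) = 0.27·0.418663 + 0.14·0.0205557 + 0.29·0.260106 + 0.3·0.250684 = 0.266553.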